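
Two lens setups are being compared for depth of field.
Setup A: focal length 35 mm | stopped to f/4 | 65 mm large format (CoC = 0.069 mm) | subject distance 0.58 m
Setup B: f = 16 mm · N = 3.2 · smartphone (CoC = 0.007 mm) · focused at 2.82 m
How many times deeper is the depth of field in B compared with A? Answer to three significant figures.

10.2

Setup A: H = 35²/(4×0.069) + 35 ≈ 4473.4 mm; DoF = Df − Dn = 661.19 − 516.57 ≈ 144.62 mm.
Setup B: H = 16²/(3.2×0.007) + 16 ≈ 11444.6 mm; DoF = Df − Dn = 3736.8 − 2264.4 ≈ 1472.4 mm.
Ratio = 1472.4 / 144.62 ≈ 10.2.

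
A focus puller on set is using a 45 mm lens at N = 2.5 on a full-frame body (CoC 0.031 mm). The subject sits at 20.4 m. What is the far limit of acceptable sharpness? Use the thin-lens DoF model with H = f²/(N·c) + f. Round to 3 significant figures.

92.3 m

Hyperfocal distance H = f²/(N·c) + f = 45²/(2.5 × 0.031) + 45 = 2025/0.0775 + 45 ≈ 26174.0 mm ≈ 26.17 m.
Far limit Df = s·(H − f)/(H − s) = 20400 × (26174.0 − 45) / (26174.0 − 20400) = 20400 × 26129.0 / 5774.0 ≈ 92315 mm ≈ 92.3 m.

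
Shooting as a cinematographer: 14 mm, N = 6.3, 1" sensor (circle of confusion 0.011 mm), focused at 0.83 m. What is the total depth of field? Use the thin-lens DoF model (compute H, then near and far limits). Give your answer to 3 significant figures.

Hyperfocal distance H = f²/(N·c) + f = 14²/(6.3 × 0.011) + 14 = 196/0.0693 + 14 ≈ 2842.3 mm ≈ 2.842 m.
Near limit Dn = s·(H − f)/(H + s − 2f) = 830 × (2842.3 − 14) / (2842.3 + 830 − 2 × 14) = 830 × 2828.3 / 3644.3 ≈ 644.15 mm.
Far limit Df = s·(H − f)/(H − s) = 830 × (2842.3 − 14) / (2842.3 − 830) = 830 × 2828.3 / 2012.3 ≈ 1166.57 mm.
Depth of field = Df − Dn = 1166.57 − 644.15 ≈ 522.42 mm ≈ 0.522 m.

0.522 m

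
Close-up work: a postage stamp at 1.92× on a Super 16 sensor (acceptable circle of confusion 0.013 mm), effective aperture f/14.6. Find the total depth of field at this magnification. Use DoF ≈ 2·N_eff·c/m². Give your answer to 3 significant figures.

At magnification m, DoF ≈ 2·N_eff·c/m² = 2 × 14.6 × 0.013 / 1.92² = 0.3796 / 3.686 ≈ 0.103 mm.

0.103 mm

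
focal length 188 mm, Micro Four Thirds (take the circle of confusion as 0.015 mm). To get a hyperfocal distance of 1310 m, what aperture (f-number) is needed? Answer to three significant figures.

Rearrange H = f²/(N·c) + f for N: N = f² / ((H − f)·c).
N = 188² / ((1310000 − 188) × 0.015) = 35344 / 19647 ≈ 1.80.

f/1.80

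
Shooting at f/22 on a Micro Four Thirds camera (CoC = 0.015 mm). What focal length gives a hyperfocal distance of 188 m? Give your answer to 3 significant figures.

249 mm

From H = f²/(N·c) + f, with f ≪ H: f ≈ √(H·N·c) = √(188000 × 22 × 0.015) = √62040 ≈ 249.1 mm.
The +f correction barely moves this — solving exactly, f² + N·c·f − N·c·H = 0 ⇒ f = (−N·c + √((N·c)² + 4·N·c·H))/2 = (−0.33 + √248160)/2 ≈ 248.91 mm, so f ≈ 249 mm.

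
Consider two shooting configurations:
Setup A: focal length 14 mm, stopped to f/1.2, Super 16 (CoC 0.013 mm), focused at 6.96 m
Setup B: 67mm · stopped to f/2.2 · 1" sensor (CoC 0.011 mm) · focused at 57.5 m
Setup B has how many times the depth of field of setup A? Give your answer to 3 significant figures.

3.55

Setup A: H = 14²/(1.2×0.013) + 14 ≈ 12578.1 mm; DoF = Df − Dn = 15565 − 4482 ≈ 11083 mm.
Setup B: H = 67²/(2.2×0.011) + 67 ≈ 185562.9 mm; DoF = Df − Dn = 83287 − 43906 ≈ 39381 mm.
Ratio = 39381 / 11083 ≈ 3.55.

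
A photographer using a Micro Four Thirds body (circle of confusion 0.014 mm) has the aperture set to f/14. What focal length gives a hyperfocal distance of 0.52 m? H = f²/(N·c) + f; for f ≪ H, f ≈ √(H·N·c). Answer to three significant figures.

10.0 mm

From H = f²/(N·c) + f, with f ≪ H: f ≈ √(H·N·c) = √(520 × 14 × 0.014) = √101.92 ≈ 10.10 mm.
Exact: f² + N·c·f − N·c·H = 0 ⇒ f = (−N·c + √((N·c)² + 4·N·c·H))/2 = (−0.196 + √407.72)/2 ≈ 9.9980 mm ≈ 10.0 mm.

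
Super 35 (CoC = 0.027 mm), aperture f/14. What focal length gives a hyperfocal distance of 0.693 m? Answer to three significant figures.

16.0 mm

From H = f²/(N·c) + f, with f ≪ H: f ≈ √(H·N·c) = √(693 × 14 × 0.027) = √261.95 ≈ 16.18 mm.
Exact: f² + N·c·f − N·c·H = 0 ⇒ f = (−N·c + √((N·c)² + 4·N·c·H))/2 = (−0.378 + √1048.0)/2 ≈ 15.997 mm ≈ 16.0 mm.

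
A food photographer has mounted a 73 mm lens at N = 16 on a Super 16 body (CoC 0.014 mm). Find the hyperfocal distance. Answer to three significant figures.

23.9 m

Hyperfocal distance H = f²/(N·c) + f = 73²/(16 × 0.014) + 73 = 5329/0.224 + 73 ≈ 23863.2 mm ≈ 23.9 m.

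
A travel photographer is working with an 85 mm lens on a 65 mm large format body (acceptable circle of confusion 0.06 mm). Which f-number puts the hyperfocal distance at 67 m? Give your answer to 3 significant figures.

Rearrange H = f²/(N·c) + f for N: N = f² / ((H − f)·c).
N = 85² / ((67000 − 85) × 0.06) = 7225 / 4015 ≈ 1.80.

f/1.80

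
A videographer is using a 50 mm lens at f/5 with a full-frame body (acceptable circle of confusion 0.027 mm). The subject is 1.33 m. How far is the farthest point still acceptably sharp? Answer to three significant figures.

1.43 m

Hyperfocal distance H = f²/(N·c) + f = 50²/(5 × 0.027) + 50 = 2500/0.135 + 50 ≈ 18568.5 mm ≈ 18.57 m.
Far limit Df = s·(H − f)/(H − s) = 1330 × (18568.5 − 50) / (18568.5 − 1330) = 1330 × 18518.5 / 17238.5 ≈ 1428.8 mm ≈ 1.43 m.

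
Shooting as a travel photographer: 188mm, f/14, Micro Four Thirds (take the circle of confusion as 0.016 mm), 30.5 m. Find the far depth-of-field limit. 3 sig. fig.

Hyperfocal distance H = f²/(N·c) + f = 188²/(14 × 0.016) + 188 = 35344/0.224 + 188 ≈ 157973.7 mm ≈ 158.0 m.
Far limit Df = s·(H − f)/(H − s) = 30500 × (157973.7 − 188) / (157973.7 − 30500) = 30500 × 157785.7 / 127473.7 ≈ 37753 mm ≈ 37.8 m.

37.8 m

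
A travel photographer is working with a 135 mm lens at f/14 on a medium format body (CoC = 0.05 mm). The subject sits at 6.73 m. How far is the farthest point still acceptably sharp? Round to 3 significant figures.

9.01 m

Hyperfocal distance H = f²/(N·c) + f = 135²/(14 × 0.05) + 135 = 18225/0.7 + 135 ≈ 26170.7 mm ≈ 26.17 m.
Far limit Df = s·(H − f)/(H − s) = 6730 × (26170.7 − 135) / (26170.7 − 6730) = 6730 × 26035.7 / 19440.7 ≈ 9013.1 mm ≈ 9.01 m.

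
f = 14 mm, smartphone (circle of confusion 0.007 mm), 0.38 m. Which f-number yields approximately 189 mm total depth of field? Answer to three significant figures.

Write h = H − f = f²/(N·c). The thin-lens limits are Dn = s·h/(h + (s−f)) and Df = s·h/(h − (s−f)), so DoF = Df − Dn = 2·s·(s−f)·h / (h² − (s−f)²).
That is a quadratic in h: DoF·h² − 2·s·(s−f)·h − DoF·(s−f)² = 0 ⇒ h = (s−f)·(s + √(s² + DoF²)) / DoF = 366 × (380 + √(380² + 189²)) / 189 = 366 × (380 + 424.407) / 189 ≈ 1557.7 mm.
Then N = f²/(c·h) = 14² / (0.007 × 1557.7) = 196 / 10.904 ≈ 18.

f/18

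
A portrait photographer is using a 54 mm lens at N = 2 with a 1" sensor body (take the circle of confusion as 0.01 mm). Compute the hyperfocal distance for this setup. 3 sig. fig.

146 m

Hyperfocal distance H = f²/(N·c) + f = 54²/(2 × 0.01) + 54 = 2916/0.02 + 54 ≈ 145854.0 mm ≈ 146 m.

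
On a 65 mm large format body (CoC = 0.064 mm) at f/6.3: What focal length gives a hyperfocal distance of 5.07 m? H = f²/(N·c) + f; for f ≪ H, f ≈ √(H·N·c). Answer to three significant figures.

From H = f²/(N·c) + f, with f ≪ H: f ≈ √(H·N·c) = √(5070 × 6.3 × 0.064) = √2044.2 ≈ 45.21 mm.
Exact: f² + N·c·f − N·c·H = 0 ⇒ f = (−N·c + √((N·c)² + 4·N·c·H))/2 = (−0.4032 + √8177.1)/2 ≈ 45.012 mm ≈ 45.0 mm.

45.0 mm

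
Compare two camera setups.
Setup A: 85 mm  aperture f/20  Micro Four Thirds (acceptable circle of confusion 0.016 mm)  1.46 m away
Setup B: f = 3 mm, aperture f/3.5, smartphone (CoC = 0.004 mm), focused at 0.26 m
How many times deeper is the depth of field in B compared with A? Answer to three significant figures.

Setup A: H = 85²/(20×0.016) + 85 ≈ 22663.1 mm; DoF = Df − Dn = 1554.68 − 1376.19 ≈ 178.49 mm.
Setup B: H = 3²/(3.5×0.004) + 3 ≈ 645.9 mm; DoF = Df − Dn = 433.17 − 185.74 ≈ 247.43 mm.
Ratio = 247.43 / 178.49 ≈ 1.39.

1.39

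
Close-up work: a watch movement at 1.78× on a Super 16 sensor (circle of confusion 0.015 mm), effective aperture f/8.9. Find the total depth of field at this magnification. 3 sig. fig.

At magnification m, DoF ≈ 2·N_eff·c/m² = 2 × 8.9 × 0.015 / 1.78² = 0.267 / 3.168 ≈ 0.0843 mm.

0.0843 mm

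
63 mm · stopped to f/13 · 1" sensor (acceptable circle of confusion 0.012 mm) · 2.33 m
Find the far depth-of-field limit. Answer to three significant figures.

2.56 m

Hyperfocal distance H = f²/(N·c) + f = 63²/(13 × 0.012) + 63 = 3969/0.156 + 63 ≈ 25505.3 mm ≈ 25.51 m.
Far limit Df = s·(H − f)/(H − s) = 2330 × (25505.3 − 63) / (25505.3 − 2330) = 2330 × 25442.3 / 23175.3 ≈ 2557.9 mm ≈ 2.56 m.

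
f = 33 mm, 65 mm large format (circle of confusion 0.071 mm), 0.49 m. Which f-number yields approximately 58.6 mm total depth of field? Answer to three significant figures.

Write h = H − f = f²/(N·c). The thin-lens limits are Dn = s·h/(h + (s−f)) and Df = s·h/(h − (s−f)), so DoF = Df − Dn = 2·s·(s−f)·h / (h² − (s−f)²).
That is a quadratic in h: DoF·h² − 2·s·(s−f)·h − DoF·(s−f)² = 0 ⇒ h = (s−f)·(s + √(s² + DoF²)) / DoF = 457 × (490 + √(490² + 58.6²)) / 58.6 = 457 × (490 + 493.492) / 58.6 ≈ 7669.9 mm.
Then N = f²/(c·h) = 33² / (0.071 × 7669.9) = 1089 / 544.56 ≈ 2.00.

f/2.00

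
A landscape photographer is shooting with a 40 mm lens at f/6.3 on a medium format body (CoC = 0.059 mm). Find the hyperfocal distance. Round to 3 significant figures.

4.34 m

Hyperfocal distance H = f²/(N·c) + f = 40²/(6.3 × 0.059) + 40 = 1600/0.3717 + 40 ≈ 4344.5 mm ≈ 4.34 m.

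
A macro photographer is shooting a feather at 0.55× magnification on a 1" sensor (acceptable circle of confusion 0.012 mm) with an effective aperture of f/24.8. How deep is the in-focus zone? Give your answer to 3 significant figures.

At magnification m, DoF ≈ 2·N_eff·c/m² = 2 × 24.8 × 0.012 / 0.55² = 0.5952 / 0.3025 ≈ 1.97 mm.

1.97 mm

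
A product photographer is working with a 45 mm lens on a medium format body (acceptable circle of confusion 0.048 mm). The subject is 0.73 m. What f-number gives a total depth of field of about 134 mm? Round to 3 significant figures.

Write h = H − f = f²/(N·c). The thin-lens limits are Dn = s·h/(h + (s−f)) and Df = s·h/(h − (s−f)), so DoF = Df − Dn = 2·s·(s−f)·h / (h² − (s−f)²).
That is a quadratic in h: DoF·h² − 2·s·(s−f)·h − DoF·(s−f)² = 0 ⇒ h = (s−f)·(s + √(s² + DoF²)) / DoF = 685 × (730 + √(730² + 134²)) / 134 = 685 × (730 + 742.197) / 134 ≈ 7525.8 mm.
Then N = f²/(c·h) = 45² / (0.048 × 7525.8) = 2025 / 361.24 ≈ 5.61.

f/5.61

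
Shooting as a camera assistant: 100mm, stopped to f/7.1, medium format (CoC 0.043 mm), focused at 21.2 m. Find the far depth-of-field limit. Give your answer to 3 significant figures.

Hyperfocal distance H = f²/(N·c) + f = 100²/(7.1 × 0.043) + 100 = 10000/0.3053 + 100 ≈ 32854.7 mm ≈ 32.85 m.
Far limit Df = s·(H − f)/(H − s) = 21200 × (32854.7 − 100) / (32854.7 − 21200) = 21200 × 32754.7 / 11654.7 ≈ 59581 mm ≈ 59.6 m.

59.6 m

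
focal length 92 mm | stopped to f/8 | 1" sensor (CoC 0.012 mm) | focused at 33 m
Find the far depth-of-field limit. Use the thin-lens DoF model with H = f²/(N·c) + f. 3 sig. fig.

Hyperfocal distance H = f²/(N·c) + f = 92²/(8 × 0.012) + 92 = 8464/0.096 + 92 ≈ 88258.7 mm ≈ 88.26 m.
Far limit Df = s·(H − f)/(H − s) = 33000 × (88258.7 − 92) / (88258.7 − 33000) = 33000 × 88166.7 / 55258.7 ≈ 52652 mm ≈ 52.7 m.

52.7 m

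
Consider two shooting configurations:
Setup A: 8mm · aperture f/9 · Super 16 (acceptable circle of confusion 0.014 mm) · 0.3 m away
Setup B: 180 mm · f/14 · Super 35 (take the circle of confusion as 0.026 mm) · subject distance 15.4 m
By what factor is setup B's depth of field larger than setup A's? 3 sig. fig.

Setup A: H = 8²/(9×0.014) + 8 ≈ 515.9 mm; DoF = Df − Dn = 705.67 − 190.49 ≈ 515.18 mm.
Setup B: H = 180²/(14×0.026) + 180 ≈ 89191.0 mm; DoF = Df − Dn = 18576.4 − 13151.3 ≈ 5425.1 mm.
Ratio = 5425.1 / 515.18 ≈ 10.5.

10.5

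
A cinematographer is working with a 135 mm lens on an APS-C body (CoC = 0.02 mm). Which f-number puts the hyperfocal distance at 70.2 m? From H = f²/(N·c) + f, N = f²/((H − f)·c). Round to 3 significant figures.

f/13

Rearrange H = f²/(N·c) + f for N: N = f² / ((H − f)·c).
N = 135² / ((70200 − 135) × 0.02) = 18225 / 1401 ≈ 13.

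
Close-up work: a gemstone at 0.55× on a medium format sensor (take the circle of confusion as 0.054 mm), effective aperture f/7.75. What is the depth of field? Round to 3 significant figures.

2.77 mm

At magnification m, DoF ≈ 2·N_eff·c/m² = 2 × 7.75 × 0.054 / 0.55² = 0.837 / 0.3025 ≈ 2.77 mm.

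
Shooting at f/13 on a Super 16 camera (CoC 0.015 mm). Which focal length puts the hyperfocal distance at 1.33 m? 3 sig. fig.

16.0 mm

From H = f²/(N·c) + f, with f ≪ H: f ≈ √(H·N·c) = √(1330 × 13 × 0.015) = √259.35 ≈ 16.10 mm.
Exact: f² + N·c·f − N·c·H = 0 ⇒ f = (−N·c + √((N·c)² + 4·N·c·H))/2 = (−0.195 + √1037.4)/2 ≈ 16.007 mm ≈ 16.0 mm.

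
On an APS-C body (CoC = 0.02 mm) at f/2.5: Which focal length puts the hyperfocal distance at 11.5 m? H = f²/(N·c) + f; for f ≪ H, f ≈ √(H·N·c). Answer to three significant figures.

24.0 mm

From H = f²/(N·c) + f, with f ≪ H: f ≈ √(H·N·c) = √(11500 × 2.5 × 0.02) = √575.00 ≈ 23.98 mm.
The +f correction barely moves this — solving exactly, f² + N·c·f − N·c·H = 0 ⇒ f = (−N·c + √((N·c)² + 4·N·c·H))/2 = (−0.05 + √2300.0)/2 ≈ 23.954 mm, so f ≈ 24.0 mm.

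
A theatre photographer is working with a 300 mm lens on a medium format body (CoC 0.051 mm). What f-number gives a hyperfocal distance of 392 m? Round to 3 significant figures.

f/4.51

Rearrange H = f²/(N·c) + f for N: N = f² / ((H − f)·c).
N = 300² / ((392000 − 300) × 0.051) = 90000 / 19977 ≈ 4.51.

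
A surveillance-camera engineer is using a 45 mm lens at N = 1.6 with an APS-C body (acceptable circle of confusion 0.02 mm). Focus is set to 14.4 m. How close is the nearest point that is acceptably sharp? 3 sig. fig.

Hyperfocal distance H = f²/(N·c) + f = 45²/(1.6 × 0.02) + 45 = 2025/0.032 + 45 ≈ 63326.2 mm ≈ 63.33 m.
Near limit Dn = s·(H − f)/(H + s − 2f) = 14400 × (63326.2 − 45) / (63326.2 + 14400 − 2 × 45) = 14400 × 63281.2 / 77636.2 ≈ 11737 mm ≈ 11.7 m.

11.7 m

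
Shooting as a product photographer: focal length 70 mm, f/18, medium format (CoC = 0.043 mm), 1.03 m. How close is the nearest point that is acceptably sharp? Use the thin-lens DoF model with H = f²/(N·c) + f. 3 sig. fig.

Hyperfocal distance H = f²/(N·c) + f = 70²/(18 × 0.043) + 70 = 4900/0.774 + 70 ≈ 6400.7 mm ≈ 6.401 m.
Near limit Dn = s·(H − f)/(H + s − 2f) = 1030 × (6400.7 − 70) / (6400.7 + 1030 − 2 × 70) = 1030 × 6330.7 / 7290.7 ≈ 894.38 mm ≈ 0.894 m.

0.894 m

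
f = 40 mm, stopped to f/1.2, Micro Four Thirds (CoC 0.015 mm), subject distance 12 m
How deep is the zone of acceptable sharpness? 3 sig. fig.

Hyperfocal distance H = f²/(N·c) + f = 40²/(1.2 × 0.015) + 40 = 1600/0.018 + 40 ≈ 88928.9 mm ≈ 88.93 m.
Near limit Dn = s·(H − f)/(H + s − 2f) = 12000 × (88928.9 − 40) / (88928.9 + 12000 − 2 × 40) = 12000 × 88888.9 / 100848.9 ≈ 10576.9 mm.
Far limit Df = s·(H − f)/(H − s) = 12000 × (88928.9 − 40) / (88928.9 − 12000) = 12000 × 88888.9 / 76928.9 ≈ 13865.6 mm.
Depth of field = Df − Dn = 13865.6 − 10576.9 ≈ 3288.7 mm ≈ 3.29 m.

3.29 m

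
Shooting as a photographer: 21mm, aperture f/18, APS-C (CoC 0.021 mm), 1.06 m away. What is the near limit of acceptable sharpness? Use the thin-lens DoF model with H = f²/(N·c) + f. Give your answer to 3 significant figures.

Hyperfocal distance H = f²/(N·c) + f = 21²/(18 × 0.021) + 21 = 441/0.378 + 21 ≈ 1187.7 mm ≈ 1.188 m.
Near limit Dn = s·(H − f)/(H + s − 2f) = 1060 × (1187.7 − 21) / (1187.7 + 1060 − 2 × 21) = 1060 × 1166.7 / 2205.7 ≈ 560.68 mm ≈ 0.561 m.

0.561 m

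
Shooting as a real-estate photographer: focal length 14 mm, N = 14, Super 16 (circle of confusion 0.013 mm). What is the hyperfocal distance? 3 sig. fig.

1.09 m

Hyperfocal distance H = f²/(N·c) + f = 14²/(14 × 0.013) + 14 = 196/0.182 + 14 ≈ 1090.9 mm ≈ 1.09 m.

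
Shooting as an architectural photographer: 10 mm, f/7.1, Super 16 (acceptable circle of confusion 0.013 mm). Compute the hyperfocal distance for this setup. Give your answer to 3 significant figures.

1.09 m

Hyperfocal distance H = f²/(N·c) + f = 10²/(7.1 × 0.013) + 10 = 100/0.0923 + 10 ≈ 1093.4 mm ≈ 1.09 m.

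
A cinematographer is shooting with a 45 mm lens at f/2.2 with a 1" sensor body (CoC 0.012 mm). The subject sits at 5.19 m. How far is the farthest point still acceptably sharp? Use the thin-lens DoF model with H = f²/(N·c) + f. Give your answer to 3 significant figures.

Hyperfocal distance H = f²/(N·c) + f = 45²/(2.2 × 0.012) + 45 = 2025/0.0264 + 45 ≈ 76749.5 mm ≈ 76.75 m.
Far limit Df = s·(H − f)/(H − s) = 5190 × (76749.5 − 45) / (76749.5 − 5190) = 5190 × 76704.5 / 71559.5 ≈ 5563.2 mm ≈ 5.56 m.

5.56 m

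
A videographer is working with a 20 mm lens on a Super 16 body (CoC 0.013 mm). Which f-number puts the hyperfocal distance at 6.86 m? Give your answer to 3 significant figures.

Rearrange H = f²/(N·c) + f for N: N = f² / ((H − f)·c).
N = 20² / ((6860 − 20) × 0.013) = 400 / 88.92 ≈ 4.50.

f/4.50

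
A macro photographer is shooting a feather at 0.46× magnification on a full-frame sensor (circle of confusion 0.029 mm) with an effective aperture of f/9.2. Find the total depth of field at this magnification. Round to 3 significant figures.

2.52 mm

At magnification m, DoF ≈ 2·N_eff·c/m² = 2 × 9.2 × 0.029 / 0.46² = 0.5336 / 0.2116 ≈ 2.52 mm.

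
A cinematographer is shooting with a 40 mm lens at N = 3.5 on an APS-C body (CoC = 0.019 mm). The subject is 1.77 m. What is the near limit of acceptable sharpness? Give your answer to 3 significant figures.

Hyperfocal distance H = f²/(N·c) + f = 40²/(3.5 × 0.019) + 40 = 1600/0.0665 + 40 ≈ 24100.2 mm ≈ 24.10 m.
Near limit Dn = s·(H − f)/(H + s − 2f) = 1770 × (24100.2 − 40) / (24100.2 + 1770 − 2 × 40) = 1770 × 24060.2 / 25790.2 ≈ 1651.3 mm ≈ 1.65 m.

1.65 m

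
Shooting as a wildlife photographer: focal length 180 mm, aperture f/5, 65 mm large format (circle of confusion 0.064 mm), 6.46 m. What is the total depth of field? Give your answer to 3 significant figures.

Hyperfocal distance H = f²/(N·c) + f = 180²/(5 × 0.064) + 180 = 32400/0.32 + 180 ≈ 101430.0 mm ≈ 101.4 m.
Near limit Dn = s·(H − f)/(H + s − 2f) = 6460 × (101430.0 − 180) / (101430.0 + 6460 − 2 × 180) = 6460 × 101250.0 / 107530.0 ≈ 6082.72 mm.
Far limit Df = s·(H − f)/(H − s) = 6460 × (101430.0 − 180) / (101430.0 − 6460) = 6460 × 101250.0 / 94970.0 ≈ 6887.17 mm.
Depth of field = Df − Dn = 6887.17 − 6082.72 ≈ 804.45 mm ≈ 0.804 m.

0.804 m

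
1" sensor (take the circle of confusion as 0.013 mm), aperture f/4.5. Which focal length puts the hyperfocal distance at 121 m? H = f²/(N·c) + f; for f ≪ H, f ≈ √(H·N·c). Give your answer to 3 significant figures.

From H = f²/(N·c) + f, with f ≪ H: f ≈ √(H·N·c) = √(121000 × 4.5 × 0.013) = √7078.5 ≈ 84.13 mm.
The +f correction barely moves this — solving exactly, f² + N·c·f − N·c·H = 0 ⇒ f = (−N·c + √((N·c)² + 4·N·c·H))/2 = (−0.0585 + √28314)/2 ≈ 84.105 mm, so f ≈ 84.1 mm.

84.1 mm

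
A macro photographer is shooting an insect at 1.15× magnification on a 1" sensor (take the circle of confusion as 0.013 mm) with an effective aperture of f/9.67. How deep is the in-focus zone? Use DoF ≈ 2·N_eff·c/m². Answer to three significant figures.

At magnification m, DoF ≈ 2·N_eff·c/m² = 2 × 9.67 × 0.013 / 1.15² = 0.2514 / 1.322 ≈ 0.19 mm.

0.190 mm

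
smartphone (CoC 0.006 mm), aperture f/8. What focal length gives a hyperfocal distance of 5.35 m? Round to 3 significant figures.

16.0 mm

From H = f²/(N·c) + f, with f ≪ H: f ≈ √(H·N·c) = √(5350 × 8 × 0.006) = √256.80 ≈ 16.02 mm.
The +f correction barely moves this — solving exactly, f² + N·c·f − N·c·H = 0 ⇒ f = (−N·c + √((N·c)² + 4·N·c·H))/2 = (−0.048 + √1027.2)/2 ≈ 16.001 mm, so f ≈ 16.0 mm.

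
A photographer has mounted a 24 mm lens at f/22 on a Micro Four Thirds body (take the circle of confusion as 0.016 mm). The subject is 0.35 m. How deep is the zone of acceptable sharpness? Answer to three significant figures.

Hyperfocal distance H = f²/(N·c) + f = 24²/(22 × 0.016) + 24 = 576/0.352 + 24 ≈ 1660.4 mm ≈ 1.660 m.
Near limit Dn = s·(H − f)/(H + s − 2f) = 350 × (1660.4 − 24) / (1660.4 + 350 − 2 × 24) = 350 × 1636.4 / 1962.4 ≈ 291.86 mm.
Far limit Df = s·(H − f)/(H − s) = 350 × (1660.4 − 24) / (1660.4 − 350) = 350 × 1636.4 / 1310.4 ≈ 437.08 mm.
Depth of field = Df − Dn = 437.08 − 291.86 ≈ 145.22 mm.

145 mm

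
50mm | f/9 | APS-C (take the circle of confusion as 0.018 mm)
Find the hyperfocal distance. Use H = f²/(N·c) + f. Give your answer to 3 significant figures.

15.5 m

Hyperfocal distance H = f²/(N·c) + f = 50²/(9 × 0.018) + 50 = 2500/0.162 + 50 ≈ 15482.1 mm ≈ 15.5 m.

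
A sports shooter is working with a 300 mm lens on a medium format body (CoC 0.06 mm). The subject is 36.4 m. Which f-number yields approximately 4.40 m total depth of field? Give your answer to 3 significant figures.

f/2.50

Write h = H − f = f²/(N·c). The thin-lens limits are Dn = s·h/(h + (s−f)) and Df = s·h/(h − (s−f)), so DoF = Df − Dn = 2·s·(s−f)·h / (h² − (s−f)²).
That is a quadratic in h: DoF·h² − 2·s·(s−f)·h − DoF·(s−f)² = 0 ⇒ h = (s−f)·(s + √(s² + DoF²)) / DoF = 36100 × (36400 + √(36400² + 4400²)) / 4400 = 36100 × (36400 + 36665.0) / 4400 ≈ 599465 mm.
Then N = f²/(c·h) = 300² / (0.06 × 599465) = 90000 / 35968 ≈ 2.50.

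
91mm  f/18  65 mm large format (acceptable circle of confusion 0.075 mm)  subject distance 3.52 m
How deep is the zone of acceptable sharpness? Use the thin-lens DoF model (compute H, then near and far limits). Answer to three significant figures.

Hyperfocal distance H = f²/(N·c) + f = 91²/(18 × 0.075) + 91 = 8281/1.35 + 91 ≈ 6225.1 mm ≈ 6.225 m.
Near limit Dn = s·(H − f)/(H + s − 2f) = 3520 × (6225.1 − 91) / (6225.1 + 3520 − 2 × 91) = 3520 × 6134.1 / 9563.1 ≈ 2257.8 mm.
Far limit Df = s·(H − f)/(H − s) = 3520 × (6225.1 − 91) / (6225.1 − 3520) = 3520 × 6134.1 / 2705.1 ≈ 7982.0 mm.
Depth of field = Df − Dn = 7982.0 − 2257.8 ≈ 5724.2 mm ≈ 5.72 m.

5.72 m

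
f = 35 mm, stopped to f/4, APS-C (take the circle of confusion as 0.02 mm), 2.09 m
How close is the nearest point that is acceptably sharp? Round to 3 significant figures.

1.84 m

Hyperfocal distance H = f²/(N·c) + f = 35²/(4 × 0.02) + 35 = 1225/0.08 + 35 ≈ 15347.5 mm ≈ 15.35 m.
Near limit Dn = s·(H − f)/(H + s − 2f) = 2090 × (15347.5 − 35) / (15347.5 + 2090 − 2 × 35) = 2090 × 15312.5 / 17367.5 ≈ 1842.7 mm ≈ 1.84 m.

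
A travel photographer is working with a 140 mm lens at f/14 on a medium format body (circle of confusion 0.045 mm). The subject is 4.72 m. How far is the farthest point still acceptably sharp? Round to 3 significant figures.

5.53 m

Hyperfocal distance H = f²/(N·c) + f = 140²/(14 × 0.045) + 140 = 19600/0.63 + 140 ≈ 31251.1 mm ≈ 31.25 m.
Far limit Df = s·(H − f)/(H − s) = 4720 × (31251.1 − 140) / (31251.1 − 4720) = 4720 × 31111.1 / 26531.1 ≈ 5534.8 mm ≈ 5.53 m.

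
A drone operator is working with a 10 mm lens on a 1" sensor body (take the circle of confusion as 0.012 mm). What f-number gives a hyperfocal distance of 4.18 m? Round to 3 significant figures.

f/2.00

Rearrange H = f²/(N·c) + f for N: N = f² / ((H − f)·c).
N = 10² / ((4180 − 10) × 0.012) = 100 / 50.04 ≈ 2.00.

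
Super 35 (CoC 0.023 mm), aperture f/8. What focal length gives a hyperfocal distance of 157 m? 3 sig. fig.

From H = f²/(N·c) + f, with f ≪ H: f ≈ √(H·N·c) = √(157000 × 8 × 0.023) = √28888 ≈ 170.0 mm.
The +f correction barely moves this — solving exactly, f² + N·c·f − N·c·H = 0 ⇒ f = (−N·c + √((N·c)² + 4·N·c·H))/2 = (−0.184 + √115552)/2 ≈ 169.87 mm, so f ≈ 170 mm.

170 mm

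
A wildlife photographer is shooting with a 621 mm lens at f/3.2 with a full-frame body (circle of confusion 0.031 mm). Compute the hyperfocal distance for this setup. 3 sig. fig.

Hyperfocal distance H = f²/(N·c) + f = 621²/(3.2 × 0.031) + 621 = 385641/0.0992 + 621 ≈ 3888131.1 mm ≈ 3890 m.

3890 m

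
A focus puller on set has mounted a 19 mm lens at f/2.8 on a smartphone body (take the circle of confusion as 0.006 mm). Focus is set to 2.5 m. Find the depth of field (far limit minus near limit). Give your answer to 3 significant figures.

0.585 m

Hyperfocal distance H = f²/(N·c) + f = 19²/(2.8 × 0.006) + 19 = 361/0.0168 + 19 ≈ 21507.1 mm ≈ 21.51 m.
Near limit Dn = s·(H − f)/(H + s − 2f) = 2500 × (21507.1 − 19) / (21507.1 + 2500 − 2 × 19) = 2500 × 21488.1 / 23969.1 ≈ 2241.23 mm.
Far limit Df = s·(H − f)/(H − s) = 2500 × (21507.1 − 19) / (21507.1 − 2500) = 2500 × 21488.1 / 19007.1 ≈ 2826.33 mm.
Depth of field = Df − Dn = 2826.33 − 2241.23 ≈ 585.10 mm ≈ 0.585 m.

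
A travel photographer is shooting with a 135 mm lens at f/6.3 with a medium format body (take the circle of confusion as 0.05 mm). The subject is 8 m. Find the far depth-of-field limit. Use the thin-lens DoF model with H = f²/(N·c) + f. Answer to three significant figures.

Hyperfocal distance H = f²/(N·c) + f = 135²/(6.3 × 0.05) + 135 = 18225/0.315 + 135 ≈ 57992.1 mm ≈ 57.99 m.
Far limit Df = s·(H − f)/(H − s) = 8000 × (57992.1 − 135) / (57992.1 − 8000) = 8000 × 57857.1 / 49992.1 ≈ 9258.6 mm ≈ 9.26 m.

9.26 m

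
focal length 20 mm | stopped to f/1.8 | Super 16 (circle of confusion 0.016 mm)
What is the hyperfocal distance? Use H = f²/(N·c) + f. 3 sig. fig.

Hyperfocal distance H = f²/(N·c) + f = 20²/(1.8 × 0.016) + 20 = 400/0.0288 + 20 ≈ 13908.9 mm ≈ 13.9 m.

13.9 m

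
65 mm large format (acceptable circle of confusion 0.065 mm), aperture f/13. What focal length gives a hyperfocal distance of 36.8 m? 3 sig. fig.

176 mm

From H = f²/(N·c) + f, with f ≪ H: f ≈ √(H·N·c) = √(36800 × 13 × 0.065) = √31096 ≈ 176.3 mm.
The +f correction barely moves this — solving exactly, f² + N·c·f − N·c·H = 0 ⇒ f = (−N·c + √((N·c)² + 4·N·c·H))/2 = (−0.845 + √124385)/2 ≈ 175.92 mm, so f ≈ 176 mm.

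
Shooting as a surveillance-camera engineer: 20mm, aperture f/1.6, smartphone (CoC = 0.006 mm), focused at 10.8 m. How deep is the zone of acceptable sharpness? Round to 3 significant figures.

5.99 m

Hyperfocal distance H = f²/(N·c) + f = 20²/(1.6 × 0.006) + 20 = 400/0.0096 + 20 ≈ 41686.7 mm ≈ 41.69 m.
Near limit Dn = s·(H − f)/(H + s − 2f) = 10800 × (41686.7 − 20) / (41686.7 + 10800 − 2 × 20) = 10800 × 41666.7 / 52446.7 ≈ 8580.1 mm.
Far limit Df = s·(H − f)/(H − s) = 10800 × (41686.7 − 20) / (41686.7 − 10800) = 10800 × 41666.7 / 30886.7 ≈ 14569.4 mm.
Depth of field = Df − Dn = 14569.4 − 8580.1 ≈ 5989.3 mm ≈ 5.99 m.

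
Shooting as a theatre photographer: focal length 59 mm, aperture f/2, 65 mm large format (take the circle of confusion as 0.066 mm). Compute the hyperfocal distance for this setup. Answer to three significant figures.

26.4 m

Hyperfocal distance H = f²/(N·c) + f = 59²/(2 × 0.066) + 59 = 3481/0.132 + 59 ≈ 26430.2 mm ≈ 26.4 m.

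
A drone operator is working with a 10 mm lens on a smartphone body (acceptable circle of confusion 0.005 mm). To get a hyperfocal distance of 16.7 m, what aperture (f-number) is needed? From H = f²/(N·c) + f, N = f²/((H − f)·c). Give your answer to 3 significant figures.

Rearrange H = f²/(N·c) + f for N: N = f² / ((H − f)·c).
N = 10² / ((16700 − 10) × 0.005) = 100 / 83.45 ≈ 1.20.

f/1.20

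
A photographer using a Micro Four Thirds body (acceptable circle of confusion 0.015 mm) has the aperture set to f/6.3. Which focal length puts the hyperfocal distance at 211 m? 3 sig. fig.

From H = f²/(N·c) + f, with f ≪ H: f ≈ √(H·N·c) = √(211000 × 6.3 × 0.015) = √19940 ≈ 141.2 mm.
The +f correction barely moves this — solving exactly, f² + N·c·f − N·c·H = 0 ⇒ f = (−N·c + √((N·c)² + 4·N·c·H))/2 = (−0.0945 + √79758)/2 ≈ 141.16 mm, so f ≈ 141 mm.

141 mm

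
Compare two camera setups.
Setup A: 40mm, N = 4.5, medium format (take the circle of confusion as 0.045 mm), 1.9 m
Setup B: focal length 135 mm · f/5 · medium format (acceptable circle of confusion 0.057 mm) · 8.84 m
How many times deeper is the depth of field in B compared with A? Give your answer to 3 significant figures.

Setup A: H = 40²/(4.5×0.045) + 40 ≈ 7941.2 mm; DoF = Df − Dn = 2484.98 − 1537.96 ≈ 947.02 mm.
Setup B: H = 135²/(5×0.057) + 135 ≈ 64082.4 mm; DoF = Df − Dn = 10233.0 − 7780.8 ≈ 2452.2 mm.
Ratio = 2452.2 / 947.02 ≈ 2.59.

2.59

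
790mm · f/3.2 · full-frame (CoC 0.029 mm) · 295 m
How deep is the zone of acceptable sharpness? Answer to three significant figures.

25.9 m

Hyperfocal distance H = f²/(N·c) + f = 790²/(3.2 × 0.029) + 790 = 624100/0.0928 + 790 ≈ 6726005.5 mm ≈ 6726 m.
Near limit Dn = s·(H − f)/(H + s − 2f) = 295000 × (6726005.5 − 790) / (6726005.5 + 295000 − 2 × 790) = 295000 × 6725215.5 / 7019425.5 ≈ 282635 mm.
Far limit Df = s·(H − f)/(H − s) = 295000 × (6726005.5 − 790) / (6726005.5 − 295000) = 295000 × 6725215.5 / 6431005.5 ≈ 308496 mm.
Depth of field = Df − Dn = 308496 − 282635 ≈ 25861 mm ≈ 25.9 m.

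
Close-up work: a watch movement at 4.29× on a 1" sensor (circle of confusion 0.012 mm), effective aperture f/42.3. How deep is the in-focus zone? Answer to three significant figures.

0.0552 mm

At magnification m, DoF ≈ 2·N_eff·c/m² = 2 × 42.3 × 0.012 / 4.29² = 1.015 / 18.4 ≈ 0.0552 mm.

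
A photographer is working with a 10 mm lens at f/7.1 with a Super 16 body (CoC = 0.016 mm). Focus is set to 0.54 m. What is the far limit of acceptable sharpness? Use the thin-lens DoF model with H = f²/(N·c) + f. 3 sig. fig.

Hyperfocal distance H = f²/(N·c) + f = 10²/(7.1 × 0.016) + 10 = 100/0.1136 + 10 ≈ 890.3 mm ≈ 0.890 m.
Far limit Df = s·(H − f)/(H − s) = 540 × (890.3 − 10) / (890.3 − 540) = 540 × 880.3 / 350.3 ≈ 1357.1 mm ≈ 1.36 m.

1.36 m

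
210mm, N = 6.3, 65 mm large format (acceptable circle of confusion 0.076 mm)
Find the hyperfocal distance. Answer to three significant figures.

92.3 m

Hyperfocal distance H = f²/(N·c) + f = 210²/(6.3 × 0.076) + 210 = 44100/0.4788 + 210 ≈ 92315.3 mm ≈ 92.3 m.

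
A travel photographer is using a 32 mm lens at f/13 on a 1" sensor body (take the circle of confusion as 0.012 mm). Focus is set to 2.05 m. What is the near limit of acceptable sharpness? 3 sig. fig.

Hyperfocal distance H = f²/(N·c) + f = 32²/(13 × 0.012) + 32 = 1024/0.156 + 32 ≈ 6596.1 mm ≈ 6.596 m.
Near limit Dn = s·(H − f)/(H + s − 2f) = 2050 × (6596.1 − 32) / (6596.1 + 2050 − 2 × 32) = 2050 × 6564.1 / 8582.1 ≈ 1568.0 mm ≈ 1.57 m.

1.57 m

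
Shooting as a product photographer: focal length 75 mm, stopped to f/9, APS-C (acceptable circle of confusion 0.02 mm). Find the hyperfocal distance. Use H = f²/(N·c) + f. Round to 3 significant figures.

31.3 m

Hyperfocal distance H = f²/(N·c) + f = 75²/(9 × 0.02) + 75 = 5625/0.18 + 75 ≈ 31325.0 mm ≈ 31.3 m.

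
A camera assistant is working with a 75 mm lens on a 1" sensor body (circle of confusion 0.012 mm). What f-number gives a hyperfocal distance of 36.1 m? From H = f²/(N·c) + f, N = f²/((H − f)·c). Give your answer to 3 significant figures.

f/13

Rearrange H = f²/(N·c) + f for N: N = f² / ((H − f)·c).
N = 75² / ((36100 − 75) × 0.012) = 5625 / 432.3 ≈ 13.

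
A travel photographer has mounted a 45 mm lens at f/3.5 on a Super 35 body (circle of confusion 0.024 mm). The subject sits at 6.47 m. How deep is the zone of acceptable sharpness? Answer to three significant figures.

3.71 m

Hyperfocal distance H = f²/(N·c) + f = 45²/(3.5 × 0.024) + 45 = 2025/0.084 + 45 ≈ 24152.1 mm ≈ 24.15 m.
Near limit Dn = s·(H − f)/(H + s − 2f) = 6470 × (24152.1 − 45) / (24152.1 + 6470 − 2 × 45) = 6470 × 24107.1 / 30532.1 ≈ 5108.5 mm.
Far limit Df = s·(H − f)/(H − s) = 6470 × (24152.1 − 45) / (24152.1 − 6470) = 6470 × 24107.1 / 17682.1 ≈ 8820.9 mm.
Depth of field = Df − Dn = 8820.9 − 5108.5 ≈ 3712.4 mm ≈ 3.71 m.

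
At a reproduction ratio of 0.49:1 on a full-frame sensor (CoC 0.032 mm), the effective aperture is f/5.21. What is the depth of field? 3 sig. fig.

1.39 mm

At magnification m, DoF ≈ 2·N_eff·c/m² = 2 × 5.21 × 0.032 / 0.49² = 0.3334 / 0.2401 ≈ 1.39 mm.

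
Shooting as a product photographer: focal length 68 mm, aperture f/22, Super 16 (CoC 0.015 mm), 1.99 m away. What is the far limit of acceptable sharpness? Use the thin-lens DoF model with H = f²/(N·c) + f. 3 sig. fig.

2.31 m

Hyperfocal distance H = f²/(N·c) + f = 68²/(22 × 0.015) + 68 = 4624/0.33 + 68 ≈ 14080.1 mm ≈ 14.08 m.
Far limit Df = s·(H − f)/(H − s) = 1990 × (14080.1 − 68) / (14080.1 − 1990) = 1990 × 14012.1 / 12090.1 ≈ 2306.4 mm ≈ 2.31 m.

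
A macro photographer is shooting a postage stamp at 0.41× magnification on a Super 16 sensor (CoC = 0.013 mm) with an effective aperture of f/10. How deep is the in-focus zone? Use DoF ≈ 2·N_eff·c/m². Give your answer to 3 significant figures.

At magnification m, DoF ≈ 2·N_eff·c/m² = 2 × 10 × 0.013 / 0.41² = 0.26 / 0.1681 ≈ 1.55 mm.

1.55 mm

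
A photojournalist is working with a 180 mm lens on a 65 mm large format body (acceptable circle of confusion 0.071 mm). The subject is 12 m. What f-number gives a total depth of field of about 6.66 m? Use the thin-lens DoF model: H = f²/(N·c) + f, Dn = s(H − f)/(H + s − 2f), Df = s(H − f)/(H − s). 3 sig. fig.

Write h = H − f = f²/(N·c). The thin-lens limits are Dn = s·h/(h + (s−f)) and Df = s·h/(h − (s−f)), so DoF = Df − Dn = 2·s·(s−f)·h / (h² − (s−f)²).
That is a quadratic in h: DoF·h² − 2·s·(s−f)·h − DoF·(s−f)² = 0 ⇒ h = (s−f)·(s + √(s² + DoF²)) / DoF = 11820 × (12000 + √(12000² + 6660²)) / 6660 = 11820 × (12000 + 13724.3) / 6660 ≈ 45655 mm.
Then N = f²/(c·h) = 180² / (0.071 × 45655) = 32400 / 3241.5 ≈ 10.

f/10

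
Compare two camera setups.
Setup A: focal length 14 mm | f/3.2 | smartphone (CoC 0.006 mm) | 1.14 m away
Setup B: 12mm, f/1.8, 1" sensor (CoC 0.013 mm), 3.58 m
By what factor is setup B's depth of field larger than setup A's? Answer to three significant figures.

24.6

Setup A: H = 14²/(3.2×0.006) + 14 ≈ 10222.3 mm; DoF = Df − Dn = 1281.33 − 1026.75 ≈ 254.58 mm.
Setup B: H = 12²/(1.8×0.013) + 12 ≈ 6165.8 mm; DoF = Df − Dn = 8519.8 − 2266.1 ≈ 6253.7 mm.
Ratio = 6253.7 / 254.58 ≈ 24.6.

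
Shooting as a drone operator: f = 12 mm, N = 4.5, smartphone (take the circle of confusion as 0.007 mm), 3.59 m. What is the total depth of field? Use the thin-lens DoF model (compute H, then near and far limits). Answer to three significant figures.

14.5 m

Hyperfocal distance H = f²/(N·c) + f = 12²/(4.5 × 0.007) + 12 = 144/0.0315 + 12 ≈ 4583.4 mm ≈ 4.583 m.
Near limit Dn = s·(H − f)/(H + s − 2f) = 3590 × (4583.4 − 12) / (4583.4 + 3590 − 2 × 12) = 3590 × 4571.4 / 8149.4 ≈ 2014 mm.
Far limit Df = s·(H − f)/(H − s) = 3590 × (4583.4 − 12) / (4583.4 − 3590) = 3590 × 4571.4 / 993.4 ≈ 16520 mm.
Depth of field = Df − Dn = 16520 − 2014 ≈ 14506 mm ≈ 14.5 m.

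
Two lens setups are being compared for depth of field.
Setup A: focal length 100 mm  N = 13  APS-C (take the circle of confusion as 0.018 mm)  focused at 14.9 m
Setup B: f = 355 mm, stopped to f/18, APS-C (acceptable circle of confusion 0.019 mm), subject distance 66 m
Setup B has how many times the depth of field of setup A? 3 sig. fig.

Setup A: H = 100²/(13×0.018) + 100 ≈ 42835.0 mm; DoF = Df − Dn = 22794 − 11067 ≈ 11727 mm.
Setup B: H = 355²/(18×0.019) + 355 ≈ 368849.2 mm; DoF = Df − Dn = 80306 − 56020 ≈ 24286 mm.
Ratio = 24286 / 11727 ≈ 2.07.

2.07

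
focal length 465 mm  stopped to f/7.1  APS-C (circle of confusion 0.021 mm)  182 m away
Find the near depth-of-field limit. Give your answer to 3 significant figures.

Hyperfocal distance H = f²/(N·c) + f = 465²/(7.1 × 0.021) + 465 = 216225/0.1491 + 465 ≈ 1450666.2 mm ≈ 1451 m.
Near limit Dn = s·(H − f)/(H + s − 2f) = 182000 × (1450666.2 − 465) / (1450666.2 + 182000 − 2 × 465) = 182000 × 1450201.2 / 1631736.2 ≈ 161752 mm ≈ 162 m.

162 m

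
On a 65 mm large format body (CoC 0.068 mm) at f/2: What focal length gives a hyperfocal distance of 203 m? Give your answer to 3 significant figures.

From H = f²/(N·c) + f, with f ≪ H: f ≈ √(H·N·c) = √(203000 × 2 × 0.068) = √27608 ≈ 166.2 mm.
The +f correction barely moves this — solving exactly, f² + N·c·f − N·c·H = 0 ⇒ f = (−N·c + √((N·c)² + 4·N·c·H))/2 = (−0.136 + √110432)/2 ≈ 166.09 mm, so f ≈ 166 mm.

166 mm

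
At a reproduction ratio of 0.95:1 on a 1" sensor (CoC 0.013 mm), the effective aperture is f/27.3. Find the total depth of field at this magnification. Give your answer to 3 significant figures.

0.786 mm

At magnification m, DoF ≈ 2·N_eff·c/m² = 2 × 27.3 × 0.013 / 0.95² = 0.7098 / 0.9025 ≈ 0.786 mm.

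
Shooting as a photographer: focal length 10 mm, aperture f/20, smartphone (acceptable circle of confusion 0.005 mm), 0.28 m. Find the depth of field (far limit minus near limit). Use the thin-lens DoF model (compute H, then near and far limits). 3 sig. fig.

Hyperfocal distance H = f²/(N·c) + f = 10²/(20 × 0.005) + 10 = 100/0.1 + 10 ≈ 1010.0 mm ≈ 1.010 m.
Near limit Dn = s·(H − f)/(H + s − 2f) = 280 × (1010.0 − 10) / (1010.0 + 280 − 2 × 10) = 280 × 1000.0 / 1270.0 ≈ 220.47 mm.
Far limit Df = s·(H − f)/(H − s) = 280 × (1010.0 − 10) / (1010.0 − 280) = 280 × 1000.0 / 730.0 ≈ 383.56 mm.
Depth of field = Df − Dn = 383.56 − 220.47 ≈ 163.09 mm.

163 mm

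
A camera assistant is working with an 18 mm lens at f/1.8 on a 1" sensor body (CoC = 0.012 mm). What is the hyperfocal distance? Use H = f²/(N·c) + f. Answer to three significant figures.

15.0 m

Hyperfocal distance H = f²/(N·c) + f = 18²/(1.8 × 0.012) + 18 = 324/0.0216 + 18 ≈ 15018.0 mm ≈ 15.0 m.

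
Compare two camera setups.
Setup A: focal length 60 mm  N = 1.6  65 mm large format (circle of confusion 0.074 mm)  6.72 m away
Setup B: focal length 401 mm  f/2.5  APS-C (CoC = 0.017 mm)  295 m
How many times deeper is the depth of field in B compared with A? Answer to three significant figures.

14.9

Setup A: H = 60²/(1.6×0.074) + 60 ≈ 30465.4 mm; DoF = Df − Dn = 8604.8 − 5512.5 ≈ 3092.3 mm.
Setup B: H = 401²/(2.5×0.017) + 401 ≈ 3783953.9 mm; DoF = Df − Dn = 319909 − 273690 ≈ 46219 mm.
Ratio = 46219 / 3092.3 ≈ 14.9.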